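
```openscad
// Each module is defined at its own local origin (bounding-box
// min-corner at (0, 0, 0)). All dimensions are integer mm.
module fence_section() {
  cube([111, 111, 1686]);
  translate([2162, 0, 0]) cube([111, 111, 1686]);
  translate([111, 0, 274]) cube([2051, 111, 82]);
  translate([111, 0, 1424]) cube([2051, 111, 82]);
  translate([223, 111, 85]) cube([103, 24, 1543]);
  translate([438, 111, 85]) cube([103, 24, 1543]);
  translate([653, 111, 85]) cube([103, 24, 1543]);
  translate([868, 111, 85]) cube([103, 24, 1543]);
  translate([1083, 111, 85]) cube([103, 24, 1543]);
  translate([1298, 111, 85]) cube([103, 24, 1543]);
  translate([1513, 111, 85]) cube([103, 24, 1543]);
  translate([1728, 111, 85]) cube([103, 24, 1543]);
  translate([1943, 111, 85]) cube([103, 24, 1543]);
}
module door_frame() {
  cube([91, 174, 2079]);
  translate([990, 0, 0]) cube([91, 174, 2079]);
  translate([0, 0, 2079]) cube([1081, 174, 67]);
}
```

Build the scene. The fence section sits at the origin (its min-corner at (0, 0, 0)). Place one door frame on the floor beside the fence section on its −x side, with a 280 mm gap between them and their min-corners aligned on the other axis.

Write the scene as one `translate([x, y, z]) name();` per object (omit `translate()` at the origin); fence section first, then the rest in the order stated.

fence_section();
translate([-1361, 0, 0]) door_frame();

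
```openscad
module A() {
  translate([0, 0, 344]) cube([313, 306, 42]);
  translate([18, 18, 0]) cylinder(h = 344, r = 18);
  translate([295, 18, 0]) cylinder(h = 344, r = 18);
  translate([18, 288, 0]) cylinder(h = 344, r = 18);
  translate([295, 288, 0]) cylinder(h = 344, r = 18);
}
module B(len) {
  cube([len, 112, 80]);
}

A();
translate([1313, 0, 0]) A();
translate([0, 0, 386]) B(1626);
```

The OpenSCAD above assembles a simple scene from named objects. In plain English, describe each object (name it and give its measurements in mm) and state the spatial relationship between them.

A is a four-legged stool. The seat is a 313×306×42 mm slab whose top surface is at z = 386 mm; four round legs, each 36 mm in diameter, run from the floor (z = 0) to the underside of the seat, each leg's axis is inset half a diameter from the nearest pair of seat edges (so the leg's bounding box is flush with the corner).

B is a rectangular beam 1626 mm long (x), 112 mm deep (y), 80 mm thick (z).

The beam spans the tops of two stools placed 1000 mm apart, resting at z = 386 mm.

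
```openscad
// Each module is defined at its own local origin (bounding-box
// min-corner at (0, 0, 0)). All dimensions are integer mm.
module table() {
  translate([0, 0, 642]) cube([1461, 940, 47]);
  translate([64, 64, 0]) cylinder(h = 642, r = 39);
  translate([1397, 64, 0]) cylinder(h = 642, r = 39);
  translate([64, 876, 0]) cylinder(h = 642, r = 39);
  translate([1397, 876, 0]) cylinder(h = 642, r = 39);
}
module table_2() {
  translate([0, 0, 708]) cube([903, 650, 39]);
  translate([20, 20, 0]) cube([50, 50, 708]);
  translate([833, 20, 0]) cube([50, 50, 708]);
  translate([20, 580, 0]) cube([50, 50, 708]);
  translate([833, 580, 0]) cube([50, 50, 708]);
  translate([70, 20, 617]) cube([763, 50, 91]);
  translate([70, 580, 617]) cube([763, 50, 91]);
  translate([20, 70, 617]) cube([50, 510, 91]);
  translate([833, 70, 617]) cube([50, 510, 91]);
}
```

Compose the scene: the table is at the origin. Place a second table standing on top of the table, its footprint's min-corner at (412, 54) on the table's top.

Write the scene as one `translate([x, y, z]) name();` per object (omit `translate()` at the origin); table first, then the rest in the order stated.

table();
translate([412, 54, 689]) table_2();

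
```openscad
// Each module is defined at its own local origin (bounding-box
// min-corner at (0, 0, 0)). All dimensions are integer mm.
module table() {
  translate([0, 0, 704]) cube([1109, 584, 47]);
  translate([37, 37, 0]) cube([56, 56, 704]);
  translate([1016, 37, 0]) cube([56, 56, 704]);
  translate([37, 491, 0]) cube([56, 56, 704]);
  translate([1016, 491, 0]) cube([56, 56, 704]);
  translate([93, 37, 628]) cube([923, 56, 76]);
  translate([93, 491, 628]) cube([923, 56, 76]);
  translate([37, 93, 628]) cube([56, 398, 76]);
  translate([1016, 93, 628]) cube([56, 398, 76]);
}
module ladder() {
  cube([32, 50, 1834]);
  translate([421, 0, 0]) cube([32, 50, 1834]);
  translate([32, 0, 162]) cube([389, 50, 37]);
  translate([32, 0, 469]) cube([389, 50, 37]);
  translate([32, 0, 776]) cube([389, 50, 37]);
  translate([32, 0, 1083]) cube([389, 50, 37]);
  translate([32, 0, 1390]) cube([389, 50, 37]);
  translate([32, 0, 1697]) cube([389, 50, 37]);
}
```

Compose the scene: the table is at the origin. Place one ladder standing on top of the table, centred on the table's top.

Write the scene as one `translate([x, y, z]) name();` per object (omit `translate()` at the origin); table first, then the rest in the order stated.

table();
translate([328, 267, 751]) ladder();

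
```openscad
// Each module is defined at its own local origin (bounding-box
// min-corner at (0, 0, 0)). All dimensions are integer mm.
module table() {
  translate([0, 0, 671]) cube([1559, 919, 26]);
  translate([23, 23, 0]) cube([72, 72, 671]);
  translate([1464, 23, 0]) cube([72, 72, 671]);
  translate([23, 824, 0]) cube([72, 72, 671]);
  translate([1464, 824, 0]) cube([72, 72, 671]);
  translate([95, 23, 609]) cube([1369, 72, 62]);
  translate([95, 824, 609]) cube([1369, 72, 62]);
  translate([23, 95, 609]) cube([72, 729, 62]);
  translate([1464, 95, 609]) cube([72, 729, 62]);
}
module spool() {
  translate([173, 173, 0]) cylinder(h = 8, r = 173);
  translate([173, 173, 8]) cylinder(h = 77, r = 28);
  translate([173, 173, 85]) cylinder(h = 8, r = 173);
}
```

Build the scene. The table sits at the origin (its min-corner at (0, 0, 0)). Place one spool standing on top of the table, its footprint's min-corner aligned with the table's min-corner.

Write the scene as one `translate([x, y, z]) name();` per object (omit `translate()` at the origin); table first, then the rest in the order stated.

table();
translate([0, 0, 697]) spool();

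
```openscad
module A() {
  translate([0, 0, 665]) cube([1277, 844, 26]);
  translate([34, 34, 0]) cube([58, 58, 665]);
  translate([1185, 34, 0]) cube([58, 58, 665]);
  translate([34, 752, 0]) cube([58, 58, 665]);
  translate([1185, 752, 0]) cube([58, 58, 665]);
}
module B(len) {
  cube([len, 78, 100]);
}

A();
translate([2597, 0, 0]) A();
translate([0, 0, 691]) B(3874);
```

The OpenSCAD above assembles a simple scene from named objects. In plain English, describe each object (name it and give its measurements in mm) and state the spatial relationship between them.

A is a table: top 1277 mm (x) × 844 mm (y), 26 mm thick, upper face at z = 691 mm, on four 58×58 mm square legs, each inset 34 mm from the nearest pair of top edges, running from z = 0 to the bottom of the top.

B is a rectangular beam 3874 mm long (x), 78 mm deep (y), 100 mm thick (z).

The beam spans the tops of two tables placed 1320 mm apart, resting at z = 691 mm.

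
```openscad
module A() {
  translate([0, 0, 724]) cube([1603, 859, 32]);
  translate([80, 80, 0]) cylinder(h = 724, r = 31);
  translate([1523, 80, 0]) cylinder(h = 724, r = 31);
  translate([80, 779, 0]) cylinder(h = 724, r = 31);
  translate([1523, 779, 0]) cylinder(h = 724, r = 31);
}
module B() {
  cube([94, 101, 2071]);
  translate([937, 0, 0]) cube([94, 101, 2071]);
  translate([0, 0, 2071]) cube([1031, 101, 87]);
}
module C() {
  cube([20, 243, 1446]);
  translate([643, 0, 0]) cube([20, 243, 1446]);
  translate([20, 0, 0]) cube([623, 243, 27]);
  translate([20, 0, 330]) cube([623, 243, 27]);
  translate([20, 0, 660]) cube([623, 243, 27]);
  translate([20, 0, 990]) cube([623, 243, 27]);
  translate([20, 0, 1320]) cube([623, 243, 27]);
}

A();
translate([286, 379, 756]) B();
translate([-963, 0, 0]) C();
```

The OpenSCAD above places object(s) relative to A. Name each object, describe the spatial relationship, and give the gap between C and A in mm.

The bookshelf's nearest face is 300 mm from the table's −x face.

A is a table. B is a door frame. C is a bookshelf. The door frame is on top of the table, centred. The bookshelf is on the floor beside the table on its −x side. The gap between the bookshelf and the table is 300 mm.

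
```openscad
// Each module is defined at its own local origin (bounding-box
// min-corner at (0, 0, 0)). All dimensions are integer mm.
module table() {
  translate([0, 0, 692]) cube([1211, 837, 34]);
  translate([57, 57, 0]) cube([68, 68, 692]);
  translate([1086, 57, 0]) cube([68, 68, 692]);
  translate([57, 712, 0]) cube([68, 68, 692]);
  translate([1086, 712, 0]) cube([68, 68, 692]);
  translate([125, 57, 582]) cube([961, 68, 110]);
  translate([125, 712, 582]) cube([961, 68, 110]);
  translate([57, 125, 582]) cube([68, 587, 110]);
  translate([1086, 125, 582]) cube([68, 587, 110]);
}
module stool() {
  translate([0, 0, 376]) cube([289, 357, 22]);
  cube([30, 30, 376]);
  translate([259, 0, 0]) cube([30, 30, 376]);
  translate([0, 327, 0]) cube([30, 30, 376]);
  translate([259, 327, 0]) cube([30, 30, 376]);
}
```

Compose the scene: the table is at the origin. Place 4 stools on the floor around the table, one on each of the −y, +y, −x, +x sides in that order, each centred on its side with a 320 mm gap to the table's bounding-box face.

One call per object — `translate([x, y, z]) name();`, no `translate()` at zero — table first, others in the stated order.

table();
translate([461, -677, 0]) stool();
translate([461, 1157, 0]) stool();
translate([-609, 240, 0]) stool();
translate([1531, 240, 0]) stool();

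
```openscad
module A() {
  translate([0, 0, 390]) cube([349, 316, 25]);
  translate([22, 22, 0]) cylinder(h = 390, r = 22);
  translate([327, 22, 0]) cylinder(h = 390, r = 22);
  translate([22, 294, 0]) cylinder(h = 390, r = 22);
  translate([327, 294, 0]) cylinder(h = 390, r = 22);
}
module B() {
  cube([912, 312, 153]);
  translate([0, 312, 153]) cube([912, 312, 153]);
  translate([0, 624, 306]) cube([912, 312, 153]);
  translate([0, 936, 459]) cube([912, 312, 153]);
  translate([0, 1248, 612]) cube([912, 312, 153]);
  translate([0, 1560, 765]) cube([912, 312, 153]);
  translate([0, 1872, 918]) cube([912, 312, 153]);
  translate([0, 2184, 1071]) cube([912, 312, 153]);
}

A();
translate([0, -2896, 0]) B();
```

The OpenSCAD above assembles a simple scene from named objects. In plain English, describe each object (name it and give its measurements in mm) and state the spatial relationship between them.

A is a simple wooden stool: a rectangular seat 349 mm (x) by 316 mm (y), 25 mm thick, top face at z = 415 mm, on four round legs, each 44 mm in diameter. The legs rest on z = 0, each leg's axis is inset half a diameter from the nearest pair of seat edges (so the leg's bounding box is flush with the corner).

B is a run of 8 identical solid stair steps. Each tread is 912×312 mm and each step block is 153 mm high. Step 1 rests on the floor; step k is offset from step 1 by (k−1)×312 mm in y and (k−1)×153 mm in z.

The staircase is on the floor beside the stool on its −y side.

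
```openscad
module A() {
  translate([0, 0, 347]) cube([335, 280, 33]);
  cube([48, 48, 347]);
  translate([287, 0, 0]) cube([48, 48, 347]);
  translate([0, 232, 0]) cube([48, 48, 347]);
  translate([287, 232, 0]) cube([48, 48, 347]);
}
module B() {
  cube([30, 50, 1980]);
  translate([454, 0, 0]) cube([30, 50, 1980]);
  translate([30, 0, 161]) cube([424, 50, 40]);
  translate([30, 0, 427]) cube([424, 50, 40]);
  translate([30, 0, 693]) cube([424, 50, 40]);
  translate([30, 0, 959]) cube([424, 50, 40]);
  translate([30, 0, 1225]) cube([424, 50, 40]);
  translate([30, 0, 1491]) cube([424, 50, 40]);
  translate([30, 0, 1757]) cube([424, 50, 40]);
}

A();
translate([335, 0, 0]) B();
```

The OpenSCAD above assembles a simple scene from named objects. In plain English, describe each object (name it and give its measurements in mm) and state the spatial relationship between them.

A is a four-legged stool. The seat is a 335×280×33 mm slab whose top surface is at z = 380 mm; four square legs, each 48×48 mm in cross-section, run from the floor (z = 0) to the underside of the seat, each flush with a corner of the seat.

B is a wooden ladder with two side rails of 30×50 mm section and 1980 mm height, set 484 mm apart overall. Between them run 7 rectangular rungs (50 mm deep, 40 mm thick), front faces flush with the rails' −y face. The bottom of the first rung is 161 mm above the floor and each subsequent rung is 266 mm higher than the one below.

The ladder is against the stool's +x side, with their −y faces flush.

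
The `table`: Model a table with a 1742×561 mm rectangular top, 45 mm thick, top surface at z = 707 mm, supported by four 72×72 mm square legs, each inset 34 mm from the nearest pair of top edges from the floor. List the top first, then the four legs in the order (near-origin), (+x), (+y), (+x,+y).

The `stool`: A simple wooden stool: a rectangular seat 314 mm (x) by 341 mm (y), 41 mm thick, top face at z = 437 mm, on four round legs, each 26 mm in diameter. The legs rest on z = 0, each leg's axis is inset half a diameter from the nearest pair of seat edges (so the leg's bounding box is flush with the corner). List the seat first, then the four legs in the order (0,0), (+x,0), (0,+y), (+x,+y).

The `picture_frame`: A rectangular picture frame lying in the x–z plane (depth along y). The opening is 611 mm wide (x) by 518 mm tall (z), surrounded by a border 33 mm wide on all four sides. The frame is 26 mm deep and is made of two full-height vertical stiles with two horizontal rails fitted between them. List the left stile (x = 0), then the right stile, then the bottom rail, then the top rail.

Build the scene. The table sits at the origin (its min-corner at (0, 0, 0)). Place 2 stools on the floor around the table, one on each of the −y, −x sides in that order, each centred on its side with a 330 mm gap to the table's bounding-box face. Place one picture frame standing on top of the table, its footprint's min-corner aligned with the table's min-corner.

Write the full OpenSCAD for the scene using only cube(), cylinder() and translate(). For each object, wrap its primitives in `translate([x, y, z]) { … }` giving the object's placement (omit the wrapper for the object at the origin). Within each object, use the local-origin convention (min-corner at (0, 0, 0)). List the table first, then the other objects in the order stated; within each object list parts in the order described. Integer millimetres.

translate([0, 0, 662]) cube([1742, 561, 45]);
translate([34, 34, 0]) cube([72, 72, 662]);
translate([1636, 34, 0]) cube([72, 72, 662]);
translate([34, 455, 0]) cube([72, 72, 662]);
translate([1636, 455, 0]) cube([72, 72, 662]);
translate([714, -671, 0]) {
  translate([0, 0, 396]) cube([314, 341, 41]);
  translate([13, 13, 0]) cylinder(h = 396, r = 13);
  translate([301, 13, 0]) cylinder(h = 396, r = 13);
  translate([13, 328, 0]) cylinder(h = 396, r = 13);
  translate([301, 328, 0]) cylinder(h = 396, r = 13);
}
translate([-644, 110, 0]) {
  translate([0, 0, 396]) cube([314, 341, 41]);
  translate([13, 13, 0]) cylinder(h = 396, r = 13);
  translate([301, 13, 0]) cylinder(h = 396, r = 13);
  translate([13, 328, 0]) cylinder(h = 396, r = 13);
  translate([301, 328, 0]) cylinder(h = 396, r = 13);
}
translate([0, 0, 707]) {
  cube([33, 26, 584]);
  translate([644, 0, 0]) cube([33, 26, 584]);
  translate([33, 0, 0]) cube([611, 26, 33]);
  translate([33, 0, 551]) cube([611, 26, 33]);
}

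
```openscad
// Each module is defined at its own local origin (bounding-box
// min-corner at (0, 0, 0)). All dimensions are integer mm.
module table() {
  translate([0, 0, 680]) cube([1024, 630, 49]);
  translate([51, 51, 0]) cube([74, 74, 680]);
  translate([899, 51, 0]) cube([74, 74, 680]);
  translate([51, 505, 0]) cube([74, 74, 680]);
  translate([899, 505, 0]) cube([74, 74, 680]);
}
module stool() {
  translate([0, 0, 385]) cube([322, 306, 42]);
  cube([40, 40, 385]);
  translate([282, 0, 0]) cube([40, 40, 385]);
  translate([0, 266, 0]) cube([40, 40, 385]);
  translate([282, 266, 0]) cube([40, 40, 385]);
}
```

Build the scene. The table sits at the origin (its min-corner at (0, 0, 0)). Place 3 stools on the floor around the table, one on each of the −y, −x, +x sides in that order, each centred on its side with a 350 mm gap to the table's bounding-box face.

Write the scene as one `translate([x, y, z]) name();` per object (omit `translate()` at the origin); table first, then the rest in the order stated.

table();
translate([351, -656, 0]) stool();
translate([-672, 162, 0]) stool();
translate([1374, 162, 0]) stool();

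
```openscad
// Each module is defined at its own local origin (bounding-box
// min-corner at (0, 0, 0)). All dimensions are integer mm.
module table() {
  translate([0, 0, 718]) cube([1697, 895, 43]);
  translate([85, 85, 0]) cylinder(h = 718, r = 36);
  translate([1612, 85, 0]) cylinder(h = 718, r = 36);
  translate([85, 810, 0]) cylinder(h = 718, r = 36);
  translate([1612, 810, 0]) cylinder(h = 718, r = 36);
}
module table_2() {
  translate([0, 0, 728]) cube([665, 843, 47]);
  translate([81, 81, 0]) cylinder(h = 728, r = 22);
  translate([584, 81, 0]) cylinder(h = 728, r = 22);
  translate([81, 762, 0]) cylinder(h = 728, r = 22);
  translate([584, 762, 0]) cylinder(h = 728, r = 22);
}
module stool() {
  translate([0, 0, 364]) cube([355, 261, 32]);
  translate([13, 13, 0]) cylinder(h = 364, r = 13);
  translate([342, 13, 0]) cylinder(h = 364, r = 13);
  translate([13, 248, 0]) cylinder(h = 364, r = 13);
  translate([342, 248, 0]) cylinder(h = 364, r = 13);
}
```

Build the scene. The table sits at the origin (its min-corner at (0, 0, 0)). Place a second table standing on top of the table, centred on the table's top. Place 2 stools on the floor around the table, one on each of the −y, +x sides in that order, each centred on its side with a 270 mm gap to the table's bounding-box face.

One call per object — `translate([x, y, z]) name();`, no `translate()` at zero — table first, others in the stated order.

table();
translate([516, 26, 761]) table_2();
translate([671, -531, 0]) stool();
translate([1967, 317, 0]) stool();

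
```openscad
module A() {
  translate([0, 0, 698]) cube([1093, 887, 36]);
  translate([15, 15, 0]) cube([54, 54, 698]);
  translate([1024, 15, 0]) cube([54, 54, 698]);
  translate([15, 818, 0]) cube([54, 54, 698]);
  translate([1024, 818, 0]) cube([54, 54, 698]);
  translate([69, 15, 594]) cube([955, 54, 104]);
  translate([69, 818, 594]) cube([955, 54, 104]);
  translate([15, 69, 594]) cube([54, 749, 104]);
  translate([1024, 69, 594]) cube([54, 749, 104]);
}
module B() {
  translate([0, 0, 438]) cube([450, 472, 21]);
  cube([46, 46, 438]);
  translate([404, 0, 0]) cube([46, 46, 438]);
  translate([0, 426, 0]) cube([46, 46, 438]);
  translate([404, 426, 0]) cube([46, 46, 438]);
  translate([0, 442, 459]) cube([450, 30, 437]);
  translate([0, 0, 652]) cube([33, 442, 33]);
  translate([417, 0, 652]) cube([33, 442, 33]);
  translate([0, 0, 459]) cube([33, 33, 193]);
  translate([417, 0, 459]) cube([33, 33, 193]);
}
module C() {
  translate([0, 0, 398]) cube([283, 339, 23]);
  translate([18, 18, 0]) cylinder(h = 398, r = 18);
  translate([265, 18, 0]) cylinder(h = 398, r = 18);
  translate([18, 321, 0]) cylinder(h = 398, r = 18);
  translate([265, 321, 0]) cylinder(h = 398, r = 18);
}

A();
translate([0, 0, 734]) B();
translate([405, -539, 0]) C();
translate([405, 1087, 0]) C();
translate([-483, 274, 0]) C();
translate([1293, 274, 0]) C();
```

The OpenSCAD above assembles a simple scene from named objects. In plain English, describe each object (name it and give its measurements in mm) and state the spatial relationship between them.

A is a table: top 1093 mm (x) × 887 mm (y), 36 mm thick, upper face at z = 734 mm, on four 54×54 mm square legs, each inset 15 mm from the nearest pair of top edges, running from z = 0 to the bottom of the top. Four apron rails, 54 mm thick and 104 mm tall, run between adjacent legs with their top edges flush with the underside of the top and their outer faces flush with the legs' outer faces.

B is a chair: 450×472 mm seat, 21 mm thick, top at z = 459 mm, on four 46 mm square corner legs flush with the seat edges. A 30 mm thick backrest slab spans the full seat width, extending 437 mm above the seat top, its back face flush with the seat's +y edge. Two armrests of 33×33 mm section run along each side from the seat's front edge to the front of the backrest, top faces 226 mm above the seat top and outer faces flush with the seat's x-edges; a 33×33 mm post under the front of each armrest stands on the seat at the front corner.

C is a four-legged stool. The seat is a 283×339×23 mm slab whose top surface is at z = 421 mm; four round legs, each 36 mm in diameter, run from the floor (z = 0) to the underside of the seat, each leg's axis is inset half a diameter from the nearest pair of seat edges (so the leg's bounding box is flush with the corner).

The chair is on top of the table. Four stools sit around the table at the −y, +y, −x, +x sides.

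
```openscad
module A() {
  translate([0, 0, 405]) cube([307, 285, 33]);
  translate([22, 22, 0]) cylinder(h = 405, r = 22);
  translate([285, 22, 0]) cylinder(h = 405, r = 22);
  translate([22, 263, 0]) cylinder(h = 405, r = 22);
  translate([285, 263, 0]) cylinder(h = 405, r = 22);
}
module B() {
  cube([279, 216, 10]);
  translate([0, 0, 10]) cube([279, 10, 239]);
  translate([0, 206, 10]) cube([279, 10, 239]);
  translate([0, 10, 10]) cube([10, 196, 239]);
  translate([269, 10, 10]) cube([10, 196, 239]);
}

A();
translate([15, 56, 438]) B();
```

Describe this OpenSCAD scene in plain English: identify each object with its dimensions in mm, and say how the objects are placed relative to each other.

A is a simple wooden stool: a rectangular seat 307 mm (x) by 285 mm (y), 33 mm thick, top face at z = 438 mm, on four round legs, each 44 mm in diameter. The legs rest on z = 0, each leg's axis is inset half a diameter from the nearest pair of seat edges (so the leg's bounding box is flush with the corner).

B is an open-topped rectangular box: outside dimensions 279×216×249 mm, with a uniform wall and base thickness of 10 mm. The base is a full 279×216 slab on the floor; four walls sit on top of the base. The front and back walls (the −y and +y sides) span the full width; the two side walls fit between them.

The open box is on top of the stool.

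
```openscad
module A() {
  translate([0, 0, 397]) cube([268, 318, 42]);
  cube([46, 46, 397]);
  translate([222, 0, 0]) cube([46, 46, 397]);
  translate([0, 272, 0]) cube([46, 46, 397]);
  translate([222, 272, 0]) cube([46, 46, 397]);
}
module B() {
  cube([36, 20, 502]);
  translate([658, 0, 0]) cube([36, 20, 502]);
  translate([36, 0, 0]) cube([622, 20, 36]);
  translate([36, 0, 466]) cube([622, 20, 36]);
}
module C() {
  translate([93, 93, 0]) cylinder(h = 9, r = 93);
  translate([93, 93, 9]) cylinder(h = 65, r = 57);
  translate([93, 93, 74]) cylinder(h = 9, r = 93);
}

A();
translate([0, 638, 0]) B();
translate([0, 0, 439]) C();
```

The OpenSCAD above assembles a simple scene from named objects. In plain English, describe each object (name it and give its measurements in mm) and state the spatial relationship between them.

A is a four-legged stool. The seat is a 268×318×42 mm slab whose top surface is at z = 439 mm; four square legs, each 46×46 mm in cross-section, run from the floor (z = 0) to the underside of the seat, each flush with a corner of the seat.

B is a rectangular picture frame lying in the x–z plane (depth along y). The opening is 622 mm wide (x) by 430 mm tall (z), surrounded by a border 36 mm wide on all four sides. The frame is 20 mm deep and is made of two full-height vertical stiles with two horizontal rails fitted between them.

C is a spool: two coaxial disc flanges of radius 93 mm and thickness 9 mm, joined by a core cylinder of radius 57 mm and height 65 mm. The lower flange rests on z = 0 and the three cylinders share a vertical axis.

The picture frame is on the floor beside the stool on its +y side. The spool is on top of the stool.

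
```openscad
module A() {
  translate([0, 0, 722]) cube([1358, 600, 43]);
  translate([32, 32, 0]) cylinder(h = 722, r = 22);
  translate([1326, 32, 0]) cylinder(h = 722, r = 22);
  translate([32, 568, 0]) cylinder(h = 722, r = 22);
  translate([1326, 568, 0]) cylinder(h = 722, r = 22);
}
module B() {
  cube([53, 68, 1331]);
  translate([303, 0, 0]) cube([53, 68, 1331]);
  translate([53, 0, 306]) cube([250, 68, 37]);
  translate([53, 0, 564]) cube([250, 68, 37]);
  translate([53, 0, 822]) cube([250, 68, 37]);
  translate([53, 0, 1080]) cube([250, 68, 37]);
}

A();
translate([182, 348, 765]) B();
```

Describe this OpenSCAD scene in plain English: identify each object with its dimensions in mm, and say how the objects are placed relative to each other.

A is a table: top 1358 mm (x) × 600 mm (y), 43 mm thick, upper face at z = 765 mm, on four round legs of 44 mm diameter, each leg's bounding box inset 10 mm from the nearest pair of top edges, running from z = 0 to the bottom of the top.

B is a wooden ladder with two side rails of 53×68 mm section and 1331 mm height, set 356 mm apart overall. Between them run 4 rectangular rungs (68 mm deep, 37 mm thick), front faces flush with the rails' −y face. The bottom of the first rung is 306 mm above the floor and each subsequent rung is 258 mm higher than the one below.

The ladder is on top of the table.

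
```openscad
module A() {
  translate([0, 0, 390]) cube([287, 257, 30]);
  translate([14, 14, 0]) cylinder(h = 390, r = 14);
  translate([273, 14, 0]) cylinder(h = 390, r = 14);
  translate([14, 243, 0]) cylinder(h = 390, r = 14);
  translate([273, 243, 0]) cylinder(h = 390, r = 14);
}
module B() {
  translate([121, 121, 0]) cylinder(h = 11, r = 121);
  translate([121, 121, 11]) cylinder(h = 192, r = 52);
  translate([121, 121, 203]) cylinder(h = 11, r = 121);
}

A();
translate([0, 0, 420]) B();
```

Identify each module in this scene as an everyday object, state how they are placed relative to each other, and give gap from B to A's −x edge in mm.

A is a stool. B is a spool. The spool is on top of the stool. The gap from the spool to the stool's −x edge is 0 mm.

The spool's min-x is at 0; the stool's min-x is 0; gap = 0 mm.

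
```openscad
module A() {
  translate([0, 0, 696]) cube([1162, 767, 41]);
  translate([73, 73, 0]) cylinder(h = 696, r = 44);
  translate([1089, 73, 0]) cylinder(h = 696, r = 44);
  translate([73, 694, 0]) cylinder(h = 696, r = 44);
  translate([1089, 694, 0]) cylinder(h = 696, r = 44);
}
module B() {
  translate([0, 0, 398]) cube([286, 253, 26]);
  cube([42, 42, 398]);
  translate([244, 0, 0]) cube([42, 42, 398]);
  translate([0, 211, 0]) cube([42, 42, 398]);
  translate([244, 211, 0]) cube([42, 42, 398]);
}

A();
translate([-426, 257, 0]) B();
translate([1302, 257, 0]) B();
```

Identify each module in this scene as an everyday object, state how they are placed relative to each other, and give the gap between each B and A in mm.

A is a table. B is a stool. Two stools sit around the table at the −x, +x sides. The gap between each stool and the table is 140 mm.

Each stool's nearest face is 140 mm from the table's bounding box.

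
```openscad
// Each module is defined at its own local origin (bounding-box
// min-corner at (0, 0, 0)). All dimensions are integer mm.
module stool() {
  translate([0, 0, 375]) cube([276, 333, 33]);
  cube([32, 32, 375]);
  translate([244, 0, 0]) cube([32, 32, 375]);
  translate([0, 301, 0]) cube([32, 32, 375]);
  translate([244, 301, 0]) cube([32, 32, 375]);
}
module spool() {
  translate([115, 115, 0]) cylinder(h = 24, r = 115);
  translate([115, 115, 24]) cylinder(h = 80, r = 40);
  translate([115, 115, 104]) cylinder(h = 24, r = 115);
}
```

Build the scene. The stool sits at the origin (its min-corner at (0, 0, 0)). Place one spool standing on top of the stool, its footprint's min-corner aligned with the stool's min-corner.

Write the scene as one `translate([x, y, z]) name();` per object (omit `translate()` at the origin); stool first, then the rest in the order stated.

stool();
translate([0, 0, 408]) spool();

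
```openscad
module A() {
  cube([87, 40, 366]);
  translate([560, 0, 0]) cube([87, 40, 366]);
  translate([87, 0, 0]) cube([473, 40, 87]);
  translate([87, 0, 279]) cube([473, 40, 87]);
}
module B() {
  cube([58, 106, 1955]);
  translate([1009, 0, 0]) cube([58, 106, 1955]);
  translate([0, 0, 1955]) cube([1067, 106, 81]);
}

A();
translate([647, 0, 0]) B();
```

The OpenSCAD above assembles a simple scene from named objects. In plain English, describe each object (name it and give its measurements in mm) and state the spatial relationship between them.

A is a rectangular picture frame lying in the x–z plane (depth along y). The opening is 473 mm wide (x) by 192 mm tall (z), surrounded by a border 87 mm wide on all four sides. The frame is 40 mm deep and is made of two full-height vertical stiles with two horizontal rails fitted between them.

B is a door frame. The clear opening is 951 mm wide and 1955 mm high. Two 58 mm wide jambs, 106 mm deep, stand either side of the opening from the floor to the top of the opening. A 81 mm thick head sits across the top of both jambs, spanning the full outside width of the frame.

The door frame is against the picture frame's +x side, with their −y faces flush.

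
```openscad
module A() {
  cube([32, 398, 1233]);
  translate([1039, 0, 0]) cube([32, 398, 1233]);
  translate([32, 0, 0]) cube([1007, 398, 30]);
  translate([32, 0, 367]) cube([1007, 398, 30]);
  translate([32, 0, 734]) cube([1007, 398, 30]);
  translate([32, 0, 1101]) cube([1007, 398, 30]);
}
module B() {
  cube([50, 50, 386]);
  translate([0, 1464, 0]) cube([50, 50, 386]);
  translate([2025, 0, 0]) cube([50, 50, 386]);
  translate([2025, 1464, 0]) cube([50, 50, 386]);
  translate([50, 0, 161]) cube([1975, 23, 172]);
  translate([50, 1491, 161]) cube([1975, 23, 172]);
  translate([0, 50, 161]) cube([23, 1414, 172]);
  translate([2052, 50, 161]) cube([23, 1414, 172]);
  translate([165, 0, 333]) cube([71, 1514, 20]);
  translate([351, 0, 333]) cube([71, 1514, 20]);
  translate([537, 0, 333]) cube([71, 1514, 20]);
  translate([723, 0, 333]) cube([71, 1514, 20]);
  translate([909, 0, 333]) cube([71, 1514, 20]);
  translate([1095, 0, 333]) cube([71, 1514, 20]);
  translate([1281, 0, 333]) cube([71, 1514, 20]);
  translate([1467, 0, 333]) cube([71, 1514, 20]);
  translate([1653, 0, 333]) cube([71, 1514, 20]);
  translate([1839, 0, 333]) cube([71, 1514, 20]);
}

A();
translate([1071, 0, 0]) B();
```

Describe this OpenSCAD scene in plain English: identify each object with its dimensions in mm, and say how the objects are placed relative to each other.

A is a bookshelf 1071 mm wide overall, 398 mm deep and 1233 mm tall. The two sides are 32 mm thick vertical panels. 4 horizontal shelves of 30 mm thickness span between the inner faces of the sides; the lowest shelf sits on the floor and shelves are stacked with a clear vertical gap of 337 mm between each pair.

B is a bed frame 2075 mm long (x) by 1514 mm wide (y). Four 50×50 mm corner posts, 386 mm tall, at the corners of the footprint. Four rails of 23 mm thickness and 172 mm height run between adjacent posts with their undersides at z = 161 mm, their outer faces flush with the outside of the frame (the two x-running rails run between the posts' inner faces; the two y-running rails run between the posts' inner faces). 10 slats, each 71 mm wide (x) and 20 mm thick, lie across the top of the two x-running rails, running the full 1514 mm width of the frame in y; the slats are evenly spaced along x between the inner faces of the end posts with equal gaps (rounded down to the nearest mm) at the −x end and between each pair — any rounding remainder accumulates at the +x end.

The bed frame is against the bookshelf's +x side, with their −y faces flush.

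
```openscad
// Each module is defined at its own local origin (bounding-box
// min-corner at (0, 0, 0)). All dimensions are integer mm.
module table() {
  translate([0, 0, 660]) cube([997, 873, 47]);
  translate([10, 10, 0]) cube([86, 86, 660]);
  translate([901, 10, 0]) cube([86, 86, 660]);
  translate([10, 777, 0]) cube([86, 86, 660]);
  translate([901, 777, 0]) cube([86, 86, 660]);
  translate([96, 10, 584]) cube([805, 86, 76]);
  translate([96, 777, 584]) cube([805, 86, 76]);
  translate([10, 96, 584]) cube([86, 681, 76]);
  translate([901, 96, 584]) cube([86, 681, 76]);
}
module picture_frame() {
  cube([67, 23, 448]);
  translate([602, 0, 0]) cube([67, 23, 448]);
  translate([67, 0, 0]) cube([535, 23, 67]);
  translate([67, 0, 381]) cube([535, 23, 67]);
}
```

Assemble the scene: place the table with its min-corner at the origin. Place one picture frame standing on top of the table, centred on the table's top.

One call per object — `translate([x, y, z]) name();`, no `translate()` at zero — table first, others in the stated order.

table();
translate([164, 425, 707]) picture_frame();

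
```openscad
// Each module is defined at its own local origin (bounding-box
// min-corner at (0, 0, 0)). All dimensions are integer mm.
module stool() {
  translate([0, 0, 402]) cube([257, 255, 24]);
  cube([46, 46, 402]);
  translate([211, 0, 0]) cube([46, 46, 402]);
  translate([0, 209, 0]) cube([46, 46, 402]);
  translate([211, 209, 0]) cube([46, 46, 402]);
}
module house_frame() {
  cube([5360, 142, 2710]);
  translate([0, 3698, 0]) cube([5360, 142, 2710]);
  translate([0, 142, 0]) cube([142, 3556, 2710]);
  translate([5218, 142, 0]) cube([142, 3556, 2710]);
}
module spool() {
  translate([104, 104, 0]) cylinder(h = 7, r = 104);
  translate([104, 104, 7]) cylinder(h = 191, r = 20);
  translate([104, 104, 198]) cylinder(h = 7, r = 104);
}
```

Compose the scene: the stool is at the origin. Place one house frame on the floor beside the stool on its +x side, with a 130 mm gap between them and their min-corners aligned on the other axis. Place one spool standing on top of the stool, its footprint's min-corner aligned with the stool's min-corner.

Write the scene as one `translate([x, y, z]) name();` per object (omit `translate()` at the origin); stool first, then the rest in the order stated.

stool();
translate([387, 0, 0]) house_frame();
translate([0, 0, 426]) spool();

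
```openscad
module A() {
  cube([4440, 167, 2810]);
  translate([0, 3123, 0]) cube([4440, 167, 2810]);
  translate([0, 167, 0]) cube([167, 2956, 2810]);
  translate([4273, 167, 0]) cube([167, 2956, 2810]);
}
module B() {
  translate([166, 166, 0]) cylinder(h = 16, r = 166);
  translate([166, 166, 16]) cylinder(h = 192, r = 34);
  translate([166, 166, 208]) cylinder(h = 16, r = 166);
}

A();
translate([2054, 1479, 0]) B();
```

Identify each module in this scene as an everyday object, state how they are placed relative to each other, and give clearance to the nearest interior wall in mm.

Clearances: x = 1887, y = 1312; minimum 1312 mm.

A is a house frame. B is a spool. The spool sits inside the house frame, centred. The clearance to the nearest interior wall is 1312 mm.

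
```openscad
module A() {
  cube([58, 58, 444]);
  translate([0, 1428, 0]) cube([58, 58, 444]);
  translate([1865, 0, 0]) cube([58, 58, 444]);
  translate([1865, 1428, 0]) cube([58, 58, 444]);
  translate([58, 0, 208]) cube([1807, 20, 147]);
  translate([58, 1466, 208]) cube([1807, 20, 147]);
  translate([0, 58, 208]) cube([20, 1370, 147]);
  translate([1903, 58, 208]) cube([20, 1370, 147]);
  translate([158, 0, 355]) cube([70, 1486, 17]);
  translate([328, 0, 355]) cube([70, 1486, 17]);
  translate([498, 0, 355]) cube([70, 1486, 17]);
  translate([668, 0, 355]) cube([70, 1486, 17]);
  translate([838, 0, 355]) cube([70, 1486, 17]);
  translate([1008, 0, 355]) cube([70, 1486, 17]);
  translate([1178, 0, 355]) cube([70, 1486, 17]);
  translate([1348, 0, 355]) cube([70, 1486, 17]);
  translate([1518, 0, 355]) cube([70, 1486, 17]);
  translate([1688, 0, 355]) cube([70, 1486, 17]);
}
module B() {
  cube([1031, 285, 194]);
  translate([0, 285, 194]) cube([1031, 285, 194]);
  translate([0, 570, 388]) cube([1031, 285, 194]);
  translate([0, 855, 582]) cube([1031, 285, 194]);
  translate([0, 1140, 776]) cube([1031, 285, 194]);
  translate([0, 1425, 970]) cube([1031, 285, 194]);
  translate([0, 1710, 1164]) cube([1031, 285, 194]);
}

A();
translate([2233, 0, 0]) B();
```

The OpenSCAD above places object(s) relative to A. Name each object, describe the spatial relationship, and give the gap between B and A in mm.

The staircase's nearest face is 310 mm from the bed frame's +x face.

A is a bed frame. B is a staircase. The staircase is on the floor beside the bed frame on its +x side. The gap between the staircase and the bed frame is 310 mm.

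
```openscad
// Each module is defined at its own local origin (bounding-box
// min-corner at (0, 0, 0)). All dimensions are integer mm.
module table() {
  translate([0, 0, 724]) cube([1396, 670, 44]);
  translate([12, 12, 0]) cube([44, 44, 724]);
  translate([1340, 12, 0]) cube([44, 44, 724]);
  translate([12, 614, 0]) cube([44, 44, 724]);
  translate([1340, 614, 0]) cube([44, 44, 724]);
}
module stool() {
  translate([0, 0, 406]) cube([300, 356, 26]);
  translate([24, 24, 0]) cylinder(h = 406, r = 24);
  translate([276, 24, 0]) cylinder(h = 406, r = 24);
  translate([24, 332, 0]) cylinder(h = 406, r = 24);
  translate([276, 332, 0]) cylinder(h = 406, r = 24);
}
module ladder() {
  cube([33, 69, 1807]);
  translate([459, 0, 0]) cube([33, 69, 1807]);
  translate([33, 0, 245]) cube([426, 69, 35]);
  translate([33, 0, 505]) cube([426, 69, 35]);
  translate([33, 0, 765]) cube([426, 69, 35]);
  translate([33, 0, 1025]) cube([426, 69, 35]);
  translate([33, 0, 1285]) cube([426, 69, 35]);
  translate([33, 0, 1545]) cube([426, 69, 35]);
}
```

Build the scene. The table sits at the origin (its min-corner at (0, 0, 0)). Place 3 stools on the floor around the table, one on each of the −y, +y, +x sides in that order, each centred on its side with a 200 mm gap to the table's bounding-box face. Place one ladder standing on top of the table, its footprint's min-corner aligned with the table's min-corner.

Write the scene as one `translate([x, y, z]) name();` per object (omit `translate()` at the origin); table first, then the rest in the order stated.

table();
translate([548, -556, 0]) stool();
translate([548, 870, 0]) stool();
translate([1596, 157, 0]) stool();
translate([0, 0, 768]) ladder();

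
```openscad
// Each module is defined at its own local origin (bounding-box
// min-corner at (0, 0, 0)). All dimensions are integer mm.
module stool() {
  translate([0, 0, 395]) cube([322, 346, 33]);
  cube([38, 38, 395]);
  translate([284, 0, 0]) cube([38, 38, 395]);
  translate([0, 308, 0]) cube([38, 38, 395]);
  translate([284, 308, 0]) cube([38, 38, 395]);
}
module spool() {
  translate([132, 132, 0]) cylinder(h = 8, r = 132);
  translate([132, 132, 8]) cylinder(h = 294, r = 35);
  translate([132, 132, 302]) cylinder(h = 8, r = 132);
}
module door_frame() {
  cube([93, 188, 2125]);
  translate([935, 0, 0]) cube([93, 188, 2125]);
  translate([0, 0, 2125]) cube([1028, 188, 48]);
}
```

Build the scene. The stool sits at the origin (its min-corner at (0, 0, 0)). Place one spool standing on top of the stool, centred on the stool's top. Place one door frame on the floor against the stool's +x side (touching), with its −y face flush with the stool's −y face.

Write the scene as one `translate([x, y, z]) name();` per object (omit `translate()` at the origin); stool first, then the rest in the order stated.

stool();
translate([29, 41, 428]) spool();
translate([322, 0, 0]) door_frame();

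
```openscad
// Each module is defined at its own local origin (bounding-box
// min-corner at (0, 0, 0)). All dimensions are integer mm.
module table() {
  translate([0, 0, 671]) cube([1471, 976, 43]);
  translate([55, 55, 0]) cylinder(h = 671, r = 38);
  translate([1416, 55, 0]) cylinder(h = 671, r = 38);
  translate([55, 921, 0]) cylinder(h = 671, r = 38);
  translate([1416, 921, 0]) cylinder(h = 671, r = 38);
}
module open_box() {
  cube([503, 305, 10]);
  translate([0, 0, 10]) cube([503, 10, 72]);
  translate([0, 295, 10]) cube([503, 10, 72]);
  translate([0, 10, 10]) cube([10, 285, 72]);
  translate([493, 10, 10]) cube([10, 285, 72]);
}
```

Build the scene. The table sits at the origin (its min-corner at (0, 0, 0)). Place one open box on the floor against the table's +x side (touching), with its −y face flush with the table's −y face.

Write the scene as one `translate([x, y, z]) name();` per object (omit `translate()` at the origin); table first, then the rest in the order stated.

table();
translate([1471, 0, 0]) open_box();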